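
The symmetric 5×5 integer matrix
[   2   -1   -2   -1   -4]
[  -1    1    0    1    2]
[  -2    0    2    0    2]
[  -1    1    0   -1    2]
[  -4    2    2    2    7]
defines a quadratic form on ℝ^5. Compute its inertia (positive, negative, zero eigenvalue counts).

step 0: pivot 2 → sign +
step 1: pivot 1/2 → sign +
step 2: pivot -2 → sign −
step 3: pivot -2 → sign −
step 4: pivot 1 → sign +
signature = (3, 2, 0)

Answer: (3, 2, 0)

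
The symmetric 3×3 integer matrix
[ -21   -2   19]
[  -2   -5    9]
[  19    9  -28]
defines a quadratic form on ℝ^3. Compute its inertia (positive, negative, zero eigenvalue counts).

step 0: pivot -21 → sign −
step 1: pivot -101/21 → sign −
step 2: pivot -6/101 → sign −
signature = (0, 3, 0)

Answer: (0, 3, 0)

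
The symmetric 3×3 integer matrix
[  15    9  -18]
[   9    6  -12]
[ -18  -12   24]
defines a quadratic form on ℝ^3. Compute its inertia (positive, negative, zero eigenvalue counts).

Answer: (2, 0, 1)

Derivation:
step 0: pivot 15 → sign +
step 1: pivot 3/5 → sign +
step 2: row/col 2 already zero → sign 0
signature = (2, 0, 1)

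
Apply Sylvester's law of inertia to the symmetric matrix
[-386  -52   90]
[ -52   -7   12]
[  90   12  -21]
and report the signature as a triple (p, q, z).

Answer: (1, 2, 0)

Derivation:
step 0: pivot -386 → sign −
step 1: pivot 1/193 → sign +
step 2: pivot -3 → sign −
signature = (1, 2, 0)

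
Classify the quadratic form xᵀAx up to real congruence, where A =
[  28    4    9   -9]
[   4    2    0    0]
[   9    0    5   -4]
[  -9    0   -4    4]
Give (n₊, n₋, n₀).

Answer: (3, 1, 0)

Derivation:
step 0: pivot 28 → sign +
step 1: pivot 10/7 → sign +
step 2: pivot 19/20 → sign +
step 3: pivot -1/19 → sign −
signature = (3, 1, 0)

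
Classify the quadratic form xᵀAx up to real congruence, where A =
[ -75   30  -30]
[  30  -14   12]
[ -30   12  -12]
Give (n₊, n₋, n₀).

step 0: pivot -75 → sign −
step 1: pivot -2 → sign −
step 2: row/col 2 already zero → sign 0
signature = (0, 2, 1)

Answer: (0, 2, 1)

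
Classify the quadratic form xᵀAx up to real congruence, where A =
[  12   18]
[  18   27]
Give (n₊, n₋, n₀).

Answer: (1, 0, 1)

Derivation:
step 0: pivot 12 → sign +
step 1: row/col 1 already zero → sign 0
signature = (1, 0, 1)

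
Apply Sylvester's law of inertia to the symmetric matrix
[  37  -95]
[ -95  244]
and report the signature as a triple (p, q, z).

step 0: pivot 37 → sign +
step 1: pivot 3/37 → sign +
signature = (2, 0, 0)

Answer: (2, 0, 0)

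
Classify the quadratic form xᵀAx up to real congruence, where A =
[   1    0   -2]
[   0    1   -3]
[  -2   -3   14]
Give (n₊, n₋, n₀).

step 0: pivot 1 → sign +
step 1: pivot 1 → sign +
step 2: pivot 1 → sign +
signature = (3, 0, 0)

Answer: (3, 0, 0)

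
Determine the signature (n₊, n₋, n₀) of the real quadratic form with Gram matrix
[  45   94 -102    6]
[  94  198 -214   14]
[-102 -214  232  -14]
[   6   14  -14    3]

Answer: (4, 0, 0)

Derivation:
step 0: pivot 45 → sign +
step 1: pivot 74/45 → sign +
step 2: pivot 10/37 → sign +
step 3: pivot 1/5 → sign +
signature = (4, 0, 0)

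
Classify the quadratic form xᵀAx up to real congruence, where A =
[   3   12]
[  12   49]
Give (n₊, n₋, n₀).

step 0: pivot 3 → sign +
step 1: pivot 1 → sign +
signature = (2, 0, 0)

Answer: (2, 0, 0)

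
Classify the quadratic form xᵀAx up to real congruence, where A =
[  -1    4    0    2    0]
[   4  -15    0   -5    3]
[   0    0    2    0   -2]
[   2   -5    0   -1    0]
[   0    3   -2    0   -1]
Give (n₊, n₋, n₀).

Answer: (3, 2, 0)

Derivation:
step 0: pivot -1 → sign −
step 1: pivot 1 → sign +
step 2: pivot 2 → sign +
step 3: pivot -6 → sign −
step 4: pivot 3/2 → sign +
signature = (3, 2, 0)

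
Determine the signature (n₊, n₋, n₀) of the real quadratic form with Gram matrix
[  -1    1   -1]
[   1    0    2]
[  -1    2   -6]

step 0: pivot -1 → sign −
step 1: pivot 1 → sign +
step 2: pivot -6 → sign −
signature = (1, 2, 0)

Answer: (1, 2, 0)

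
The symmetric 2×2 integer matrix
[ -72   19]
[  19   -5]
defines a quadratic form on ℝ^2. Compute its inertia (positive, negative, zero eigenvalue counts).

step 0: pivot -72 → sign −
step 1: pivot 1/72 → sign +
signature = (1, 1, 0)

Answer: (1, 1, 0)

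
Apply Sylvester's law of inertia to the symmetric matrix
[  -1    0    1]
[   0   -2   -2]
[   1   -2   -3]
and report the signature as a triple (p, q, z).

Answer: (0, 2, 1)

Derivation:
step 0: pivot -1 → sign −
step 1: pivot -2 → sign −
step 2: row/col 2 already zero → sign 0
signature = (0, 2, 1)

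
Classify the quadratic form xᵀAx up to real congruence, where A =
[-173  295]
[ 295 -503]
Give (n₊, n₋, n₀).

step 0: pivot -173 → sign −
step 1: pivot 6/173 → sign +
signature = (1, 1, 0)

Answer: (1, 1, 0)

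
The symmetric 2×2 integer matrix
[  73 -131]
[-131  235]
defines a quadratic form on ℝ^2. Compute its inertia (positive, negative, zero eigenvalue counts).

step 0: pivot 73 → sign +
step 1: pivot -6/73 → sign −
signature = (1, 1, 0)

Answer: (1, 1, 0)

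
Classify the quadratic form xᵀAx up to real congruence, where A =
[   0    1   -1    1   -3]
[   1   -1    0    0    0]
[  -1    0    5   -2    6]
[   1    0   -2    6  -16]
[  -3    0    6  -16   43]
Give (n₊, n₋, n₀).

step 0: pivot -1 → sign −
step 1: pivot 1 → sign +
step 2: pivot 4 → sign +
step 3: pivot 19/4 → sign +
step 4: pivot 3/19 → sign +
signature = (4, 1, 0)

Answer: (4, 1, 0)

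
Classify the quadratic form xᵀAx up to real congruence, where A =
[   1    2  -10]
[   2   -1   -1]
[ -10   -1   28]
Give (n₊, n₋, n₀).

step 0: pivot 1 → sign +
step 1: pivot -5 → sign −
step 2: pivot 1/5 → sign +
signature = (2, 1, 0)

Answer: (2, 1, 0)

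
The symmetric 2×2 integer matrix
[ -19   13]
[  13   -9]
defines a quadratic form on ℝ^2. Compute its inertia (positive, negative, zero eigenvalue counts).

step 0: pivot -19 → sign −
step 1: pivot -2/19 → sign −
signature = (0, 2, 0)

Answer: (0, 2, 0)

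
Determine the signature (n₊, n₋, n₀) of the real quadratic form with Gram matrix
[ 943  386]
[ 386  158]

step 0: pivot 943 → sign +
step 1: pivot -2/943 → sign −
signature = (1, 1, 0)

Answer: (1, 1, 0)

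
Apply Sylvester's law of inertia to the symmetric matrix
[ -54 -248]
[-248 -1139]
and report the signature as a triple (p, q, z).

Answer: (0, 2, 0)

Derivation:
step 0: pivot -54 → sign −
step 1: pivot -1/27 → sign −
signature = (0, 2, 0)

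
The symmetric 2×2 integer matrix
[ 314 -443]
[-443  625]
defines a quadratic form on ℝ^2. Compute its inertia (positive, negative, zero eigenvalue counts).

step 0: pivot 314 → sign +
step 1: pivot 1/314 → sign +
signature = (2, 0, 0)

Answer: (2, 0, 0)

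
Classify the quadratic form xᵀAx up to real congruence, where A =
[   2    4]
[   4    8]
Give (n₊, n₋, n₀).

Answer: (1, 0, 1)

Derivation:
step 0: pivot 2 → sign +
step 1: row/col 1 already zero → sign 0
signature = (1, 0, 1)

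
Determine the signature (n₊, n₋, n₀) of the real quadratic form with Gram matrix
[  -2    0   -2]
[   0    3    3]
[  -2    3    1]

step 0: pivot -2 → sign −
step 1: pivot 3 → sign +
step 2: row/col 2 already zero → sign 0
signature = (1, 1, 1)

Answer: (1, 1, 1)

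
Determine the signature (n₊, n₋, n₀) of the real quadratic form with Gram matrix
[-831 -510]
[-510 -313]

step 0: pivot -831 → sign −
step 1: pivot -1/277 → sign −
signature = (0, 2, 0)

Answer: (0, 2, 0)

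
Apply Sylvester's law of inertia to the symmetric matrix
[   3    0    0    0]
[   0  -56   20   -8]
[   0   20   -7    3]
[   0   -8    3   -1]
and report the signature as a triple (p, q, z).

step 0: pivot 3 → sign +
step 1: pivot -56 → sign −
step 2: pivot 1/7 → sign +
step 3: row/col 3 already zero → sign 0
signature = (2, 1, 1)

Answer: (2, 1, 1)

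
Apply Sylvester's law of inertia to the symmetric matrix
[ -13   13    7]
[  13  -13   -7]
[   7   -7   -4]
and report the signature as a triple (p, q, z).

Answer: (0, 2, 1)

Derivation:
step 0: pivot -13 → sign −
step 1: pivot -3/13 → sign −
step 2: row/col 2 already zero → sign 0
signature = (0, 2, 1)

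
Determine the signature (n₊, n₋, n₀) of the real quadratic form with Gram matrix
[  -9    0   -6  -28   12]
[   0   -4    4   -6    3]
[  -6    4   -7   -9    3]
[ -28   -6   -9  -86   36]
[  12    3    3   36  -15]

Answer: (1, 4, 0)

Derivation:
step 0: pivot -9 → sign −
step 1: pivot -4 → sign −
step 2: pivot 1 → sign +
step 3: pivot -10/3 → sign −
step 4: pivot -3/40 → sign −
signature = (1, 4, 0)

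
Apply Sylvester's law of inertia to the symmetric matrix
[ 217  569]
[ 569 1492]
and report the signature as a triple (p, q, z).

Answer: (2, 0, 0)

Derivation:
step 0: pivot 217 → sign +
step 1: pivot 3/217 → sign +
signature = (2, 0, 0)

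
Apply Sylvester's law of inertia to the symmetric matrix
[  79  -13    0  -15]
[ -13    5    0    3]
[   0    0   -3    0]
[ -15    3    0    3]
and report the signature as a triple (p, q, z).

step 0: pivot 79 → sign +
step 1: pivot 226/79 → sign +
step 2: pivot -3 → sign −
step 3: pivot 6/113 → sign +
signature = (3, 1, 0)

Answer: (3, 1, 0)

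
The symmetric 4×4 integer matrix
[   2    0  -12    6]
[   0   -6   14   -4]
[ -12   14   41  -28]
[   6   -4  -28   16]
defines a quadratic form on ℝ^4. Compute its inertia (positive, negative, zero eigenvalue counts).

Answer: (2, 2, 0)

Derivation:
step 0: pivot 2 → sign +
step 1: pivot -6 → sign −
step 2: pivot 5/3 → sign +
step 3: pivot -2/5 → sign −
signature = (2, 2, 0)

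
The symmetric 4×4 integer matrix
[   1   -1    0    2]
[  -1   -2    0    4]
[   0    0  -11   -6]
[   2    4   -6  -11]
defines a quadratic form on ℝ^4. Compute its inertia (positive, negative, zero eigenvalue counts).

Answer: (2, 2, 0)

Derivation:
step 0: pivot 1 → sign +
step 1: pivot -3 → sign −
step 2: pivot -11 → sign −
step 3: pivot 3/11 → sign +
signature = (2, 2, 0)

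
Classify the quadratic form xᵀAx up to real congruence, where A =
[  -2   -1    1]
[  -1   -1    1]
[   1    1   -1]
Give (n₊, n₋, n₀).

step 0: pivot -2 → sign −
step 1: pivot -1/2 → sign −
step 2: row/col 2 already zero → sign 0
signature = (0, 2, 1)

Answer: (0, 2, 1)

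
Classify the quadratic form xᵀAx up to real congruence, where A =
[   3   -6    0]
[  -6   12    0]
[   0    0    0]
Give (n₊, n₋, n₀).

Answer: (1, 0, 2)

Derivation:
step 0: pivot 3 → sign +
step 1: row/col 1 already zero → sign 0
step 2: row/col 2 already zero → sign 0
signature = (1, 0, 2)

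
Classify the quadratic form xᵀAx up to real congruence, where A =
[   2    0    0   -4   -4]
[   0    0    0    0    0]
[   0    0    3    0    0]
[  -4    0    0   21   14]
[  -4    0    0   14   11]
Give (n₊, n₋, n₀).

step 0: pivot 2 → sign +
step 1: pivot 3 → sign +
step 2: pivot 13 → sign +
step 3: pivot 3/13 → sign +
step 4: row/col 4 already zero → sign 0
signature = (4, 0, 1)

Answer: (4, 0, 1)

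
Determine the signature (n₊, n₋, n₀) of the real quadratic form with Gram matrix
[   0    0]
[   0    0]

step 0: row/col 0 already zero → sign 0
step 1: row/col 1 already zero → sign 0
signature = (0, 0, 2)

Answer: (0, 0, 2)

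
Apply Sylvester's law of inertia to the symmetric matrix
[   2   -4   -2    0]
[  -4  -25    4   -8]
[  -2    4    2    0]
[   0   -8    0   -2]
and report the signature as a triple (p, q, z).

Answer: (1, 2, 1)

Derivation:
step 0: pivot 2 → sign +
step 1: pivot -33 → sign −
step 2: pivot -2/33 → sign −
step 3: row/col 3 already zero → sign 0
signature = (1, 2, 1)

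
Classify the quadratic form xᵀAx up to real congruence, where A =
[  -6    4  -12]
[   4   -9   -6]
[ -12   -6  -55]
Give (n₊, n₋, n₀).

step 0: pivot -6 → sign −
step 1: pivot -19/3 → sign −
step 2: pivot -1/19 → sign −
signature = (0, 3, 0)

Answer: (0, 3, 0)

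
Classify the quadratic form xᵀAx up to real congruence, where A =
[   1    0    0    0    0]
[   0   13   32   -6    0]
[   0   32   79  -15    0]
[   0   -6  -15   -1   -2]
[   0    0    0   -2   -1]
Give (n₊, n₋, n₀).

Answer: (3, 1, 1)

Derivation:
step 0: pivot 1 → sign +
step 1: pivot 13 → sign +
step 2: pivot 3/13 → sign +
step 3: pivot -4 → sign −
step 4: row/col 4 already zero → sign 0
signature = (3, 1, 1)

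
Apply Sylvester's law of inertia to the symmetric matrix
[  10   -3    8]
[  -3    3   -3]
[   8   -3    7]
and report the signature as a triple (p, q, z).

Answer: (3, 0, 0)

Derivation:
step 0: pivot 10 → sign +
step 1: pivot 21/10 → sign +
step 2: pivot 3/7 → sign +
signature = (3, 0, 0)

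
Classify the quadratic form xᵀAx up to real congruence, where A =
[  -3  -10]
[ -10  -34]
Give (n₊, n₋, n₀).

step 0: pivot -3 → sign −
step 1: pivot -2/3 → sign −
signature = (0, 2, 0)

Answer: (0, 2, 0)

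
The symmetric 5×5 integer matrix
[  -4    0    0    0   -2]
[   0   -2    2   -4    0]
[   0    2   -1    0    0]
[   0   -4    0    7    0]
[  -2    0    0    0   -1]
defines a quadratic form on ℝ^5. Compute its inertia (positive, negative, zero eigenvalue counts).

Answer: (1, 3, 1)

Derivation:
step 0: pivot -4 → sign −
step 1: pivot -2 → sign −
step 2: pivot 1 → sign +
step 3: pivot -1 → sign −
step 4: row/col 4 already zero → sign 0
signature = (1, 3, 1)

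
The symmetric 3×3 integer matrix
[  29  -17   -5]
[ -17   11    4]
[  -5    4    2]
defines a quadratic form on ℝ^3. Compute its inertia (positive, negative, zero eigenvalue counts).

Answer: (3, 0, 0)

Derivation:
step 0: pivot 29 → sign +
step 1: pivot 30/29 → sign +
step 2: pivot 1/30 → sign +
signature = (3, 0, 0)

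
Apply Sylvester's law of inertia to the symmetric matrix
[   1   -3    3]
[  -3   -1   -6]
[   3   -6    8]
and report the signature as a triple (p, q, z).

Answer: (1, 2, 0)

Derivation:
step 0: pivot 1 → sign +
step 1: pivot -10 → sign −
step 2: pivot -1/10 → sign −
signature = (1, 2, 0)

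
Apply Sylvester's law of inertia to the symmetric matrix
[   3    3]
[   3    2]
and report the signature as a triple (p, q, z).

Answer: (1, 1, 0)

Derivation:
step 0: pivot 3 → sign +
step 1: pivot -1 → sign −
signature = (1, 1, 0)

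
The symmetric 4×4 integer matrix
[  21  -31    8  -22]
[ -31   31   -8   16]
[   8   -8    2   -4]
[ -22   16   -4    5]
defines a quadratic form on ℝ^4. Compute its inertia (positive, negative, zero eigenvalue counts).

step 0: pivot 21 → sign +
step 1: pivot -310/21 → sign −
step 2: pivot -2/31 → sign −
step 3: pivot 3/5 → sign +
signature = (2, 2, 0)

Answer: (2, 2, 0)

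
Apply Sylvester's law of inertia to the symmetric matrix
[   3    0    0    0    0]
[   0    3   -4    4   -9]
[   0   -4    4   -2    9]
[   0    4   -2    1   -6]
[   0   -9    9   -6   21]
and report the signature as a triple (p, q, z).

Answer: (4, 1, 0)

Derivation:
step 0: pivot 3 → sign +
step 1: pivot 3 → sign +
step 2: pivot -4/3 → sign −
step 3: pivot 4 → sign +
step 4: pivot 3/16 → sign +
signature = (4, 1, 0)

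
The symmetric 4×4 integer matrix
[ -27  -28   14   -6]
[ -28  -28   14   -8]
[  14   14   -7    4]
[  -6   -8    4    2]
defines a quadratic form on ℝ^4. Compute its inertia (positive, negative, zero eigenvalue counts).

step 0: pivot -27 → sign −
step 1: pivot 28/27 → sign +
step 2: pivot 2/7 → sign +
step 3: row/col 3 already zero → sign 0
signature = (2, 1, 1)

Answer: (2, 1, 1)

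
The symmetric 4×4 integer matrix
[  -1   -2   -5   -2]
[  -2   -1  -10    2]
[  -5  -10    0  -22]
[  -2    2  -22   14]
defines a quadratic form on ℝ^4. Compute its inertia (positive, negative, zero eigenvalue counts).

Answer: (3, 1, 0)

Derivation:
step 0: pivot -1 → sign −
step 1: pivot 3 → sign +
step 2: pivot 25 → sign +
step 3: pivot 6/25 → sign +
signature = (3, 1, 0)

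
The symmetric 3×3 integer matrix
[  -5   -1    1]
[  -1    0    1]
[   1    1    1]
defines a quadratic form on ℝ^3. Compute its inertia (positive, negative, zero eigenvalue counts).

step 0: pivot -5 → sign −
step 1: pivot 1/5 → sign +
step 2: pivot -2 → sign −
signature = (1, 2, 0)

Answer: (1, 2, 0)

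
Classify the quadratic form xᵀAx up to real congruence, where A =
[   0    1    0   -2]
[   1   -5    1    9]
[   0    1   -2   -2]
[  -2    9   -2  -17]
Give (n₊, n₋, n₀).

step 0: pivot -5 → sign −
step 1: pivot 1/5 → sign +
step 2: pivot -2 → sign −
step 3: pivot -1 → sign −
signature = (1, 3, 0)

Answer: (1, 3, 0)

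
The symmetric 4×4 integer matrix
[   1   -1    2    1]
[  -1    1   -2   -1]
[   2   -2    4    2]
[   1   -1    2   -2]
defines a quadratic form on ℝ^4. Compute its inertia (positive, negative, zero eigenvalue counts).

step 0: pivot 1 → sign +
step 1: pivot -3 → sign −
step 2: row/col 2 already zero → sign 0
step 3: row/col 3 already zero → sign 0
signature = (1, 1, 2)

Answer: (1, 1, 2)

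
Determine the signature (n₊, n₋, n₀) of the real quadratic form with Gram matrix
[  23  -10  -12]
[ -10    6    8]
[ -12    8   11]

step 0: pivot 23 → sign +
step 1: pivot 38/23 → sign +
step 2: pivot 1/19 → sign +
signature = (3, 0, 0)

Answer: (3, 0, 0)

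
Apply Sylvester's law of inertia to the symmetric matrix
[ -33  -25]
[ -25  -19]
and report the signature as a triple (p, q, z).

step 0: pivot -33 → sign −
step 1: pivot -2/33 → sign −
signature = (0, 2, 0)

Answer: (0, 2, 0)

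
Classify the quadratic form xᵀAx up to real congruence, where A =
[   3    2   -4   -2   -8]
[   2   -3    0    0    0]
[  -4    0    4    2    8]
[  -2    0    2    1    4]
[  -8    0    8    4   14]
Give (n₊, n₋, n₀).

Answer: (2, 2, 1)

Derivation:
step 0: pivot 3 → sign +
step 1: pivot -13/3 → sign −
step 2: pivot 4/13 → sign +
step 3: pivot -2 → sign −
step 4: row/col 4 already zero → sign 0
signature = (2, 2, 1)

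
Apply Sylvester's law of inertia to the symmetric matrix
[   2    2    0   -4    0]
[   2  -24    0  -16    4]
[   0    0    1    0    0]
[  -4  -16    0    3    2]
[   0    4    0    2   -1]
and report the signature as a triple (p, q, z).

step 0: pivot 2 → sign +
step 1: pivot -26 → sign −
step 2: pivot 1 → sign +
step 3: pivot 7/13 → sign +
step 4: pivot -3/7 → sign −
signature = (3, 2, 0)

Answer: (3, 2, 0)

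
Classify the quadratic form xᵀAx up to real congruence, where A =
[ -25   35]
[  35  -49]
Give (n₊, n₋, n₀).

step 0: pivot -25 → sign −
step 1: row/col 1 already zero → sign 0
signature = (0, 1, 1)

Answer: (0, 1, 1)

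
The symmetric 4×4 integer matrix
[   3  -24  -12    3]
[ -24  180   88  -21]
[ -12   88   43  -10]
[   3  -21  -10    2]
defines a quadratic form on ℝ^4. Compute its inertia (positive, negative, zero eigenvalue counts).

Answer: (2, 2, 0)

Derivation:
step 0: pivot 3 → sign +
step 1: pivot -12 → sign −
step 2: pivot 1/3 → sign +
step 3: pivot -1/4 → sign −
signature = (2, 2, 0)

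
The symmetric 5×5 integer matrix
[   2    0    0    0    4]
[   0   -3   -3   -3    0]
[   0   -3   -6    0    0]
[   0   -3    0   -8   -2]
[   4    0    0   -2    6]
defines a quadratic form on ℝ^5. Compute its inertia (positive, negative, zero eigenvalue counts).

step 0: pivot 2 → sign +
step 1: pivot -3 → sign −
step 2: pivot -3 → sign −
step 3: pivot -2 → sign −
step 4: row/col 4 already zero → sign 0
signature = (1, 3, 1)

Answer: (1, 3, 1)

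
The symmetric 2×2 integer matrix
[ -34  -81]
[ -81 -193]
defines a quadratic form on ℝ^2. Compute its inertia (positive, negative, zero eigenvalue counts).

Answer: (0, 2, 0)

Derivation:
step 0: pivot -34 → sign −
step 1: pivot -1/34 → sign −
signature = (0, 2, 0)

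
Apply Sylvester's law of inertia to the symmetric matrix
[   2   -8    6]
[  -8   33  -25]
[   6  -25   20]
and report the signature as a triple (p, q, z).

step 0: pivot 2 → sign +
step 1: pivot 1 → sign +
step 2: pivot 1 → sign +
signature = (3, 0, 0)

Answer: (3, 0, 0)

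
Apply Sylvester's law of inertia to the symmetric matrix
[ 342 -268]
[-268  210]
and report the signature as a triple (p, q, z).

Answer: (1, 1, 0)

Derivation:
step 0: pivot 342 → sign +
step 1: pivot -2/171 → sign −
signature = (1, 1, 0)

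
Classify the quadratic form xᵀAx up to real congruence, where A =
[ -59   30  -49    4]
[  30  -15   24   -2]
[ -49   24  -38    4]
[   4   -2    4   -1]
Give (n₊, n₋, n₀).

Answer: (2, 2, 0)

Derivation:
step 0: pivot -59 → sign −
step 1: pivot 15/59 → sign +
step 2: pivot -3/5 → sign −
step 3: pivot 1/3 → sign +
signature = (2, 2, 0)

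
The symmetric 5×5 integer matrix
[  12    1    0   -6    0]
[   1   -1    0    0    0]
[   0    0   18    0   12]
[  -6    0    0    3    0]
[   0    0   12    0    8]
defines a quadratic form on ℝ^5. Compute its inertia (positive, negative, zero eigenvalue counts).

Answer: (3, 1, 1)

Derivation:
step 0: pivot 12 → sign +
step 1: pivot -13/12 → sign −
step 2: pivot 18 → sign +
step 3: pivot 3/13 → sign +
step 4: row/col 4 already zero → sign 0
signature = (3, 1, 1)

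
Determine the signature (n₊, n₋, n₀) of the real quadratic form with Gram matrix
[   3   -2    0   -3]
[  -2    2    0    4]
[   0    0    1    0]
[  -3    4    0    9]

Answer: (3, 0, 1)

Derivation:
step 0: pivot 3 → sign +
step 1: pivot 2/3 → sign +
step 2: pivot 1 → sign +
step 3: row/col 3 already zero → sign 0
signature = (3, 0, 1)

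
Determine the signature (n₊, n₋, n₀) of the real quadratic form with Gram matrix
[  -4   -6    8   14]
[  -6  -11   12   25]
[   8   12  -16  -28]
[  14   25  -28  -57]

Answer: (0, 2, 2)

Derivation:
step 0: pivot -4 → sign −
step 1: pivot -2 → sign −
step 2: row/col 2 already zero → sign 0
step 3: row/col 3 already zero → sign 0
signature = (0, 2, 2)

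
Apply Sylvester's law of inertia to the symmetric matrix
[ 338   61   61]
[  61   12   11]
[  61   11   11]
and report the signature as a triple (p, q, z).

step 0: pivot 338 → sign +
step 1: pivot 335/338 → sign +
step 2: pivot -3/335 → sign −
signature = (2, 1, 0)

Answer: (2, 1, 0)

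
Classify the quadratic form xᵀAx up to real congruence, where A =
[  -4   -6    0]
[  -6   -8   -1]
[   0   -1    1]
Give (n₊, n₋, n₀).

step 0: pivot -4 → sign −
step 1: pivot 1 → sign +
step 2: row/col 2 already zero → sign 0
signature = (1, 1, 1)

Answer: (1, 1, 1)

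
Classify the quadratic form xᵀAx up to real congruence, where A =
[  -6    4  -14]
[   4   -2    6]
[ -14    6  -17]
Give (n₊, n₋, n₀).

step 0: pivot -6 → sign −
step 1: pivot 2/3 → sign +
step 2: pivot -1 → sign −
signature = (1, 2, 0)

Answer: (1, 2, 0)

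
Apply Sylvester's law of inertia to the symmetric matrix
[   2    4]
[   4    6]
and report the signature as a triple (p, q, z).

step 0: pivot 2 → sign +
step 1: pivot -2 → sign −
signature = (1, 1, 0)

Answer: (1, 1, 0)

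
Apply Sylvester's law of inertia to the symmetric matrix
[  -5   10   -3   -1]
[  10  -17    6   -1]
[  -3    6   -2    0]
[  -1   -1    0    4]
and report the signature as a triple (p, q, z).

Answer: (2, 2, 0)

Derivation:
step 0: pivot -5 → sign −
step 1: pivot 3 → sign +
step 2: pivot -1/5 → sign −
step 3: pivot 3 → sign +
signature = (2, 2, 0)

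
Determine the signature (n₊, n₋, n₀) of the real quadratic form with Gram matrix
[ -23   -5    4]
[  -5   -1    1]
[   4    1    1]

step 0: pivot -23 → sign −
step 1: pivot 2/23 → sign +
step 2: pivot 3/2 → sign +
signature = (2, 1, 0)

Answer: (2, 1, 0)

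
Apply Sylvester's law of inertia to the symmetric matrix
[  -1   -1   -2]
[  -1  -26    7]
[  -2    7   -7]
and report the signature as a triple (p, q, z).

Answer: (1, 2, 0)

Derivation:
step 0: pivot -1 → sign −
step 1: pivot -25 → sign −
step 2: pivot 6/25 → sign +
signature = (1, 2, 0)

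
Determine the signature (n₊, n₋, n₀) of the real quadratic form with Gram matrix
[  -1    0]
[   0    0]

step 0: pivot -1 → sign −
step 1: row/col 1 already zero → sign 0
signature = (0, 1, 1)

Answer: (0, 1, 1)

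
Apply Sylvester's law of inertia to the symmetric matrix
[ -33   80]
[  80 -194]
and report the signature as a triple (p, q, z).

Answer: (0, 2, 0)

Derivation:
step 0: pivot -33 → sign −
step 1: pivot -2/33 → sign −
signature = (0, 2, 0)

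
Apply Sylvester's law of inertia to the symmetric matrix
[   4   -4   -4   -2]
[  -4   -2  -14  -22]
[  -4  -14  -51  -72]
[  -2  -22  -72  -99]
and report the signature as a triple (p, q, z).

step 0: pivot 4 → sign +
step 1: pivot -6 → sign −
step 2: pivot -1 → sign −
step 3: row/col 3 already zero → sign 0
signature = (1, 2, 1)

Answer: (1, 2, 1)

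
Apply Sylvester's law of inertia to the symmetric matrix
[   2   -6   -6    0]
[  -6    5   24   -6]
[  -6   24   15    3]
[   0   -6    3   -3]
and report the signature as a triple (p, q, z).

step 0: pivot 2 → sign +
step 1: pivot -13 → sign −
step 2: pivot -3/13 → sign −
step 3: row/col 3 already zero → sign 0
signature = (1, 2, 1)

Answer: (1, 2, 1)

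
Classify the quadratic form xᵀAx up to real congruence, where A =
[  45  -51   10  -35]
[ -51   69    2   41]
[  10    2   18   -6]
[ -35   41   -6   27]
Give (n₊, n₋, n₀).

step 0: pivot 45 → sign +
step 1: pivot 56/5 → sign +
step 2: pivot -2/21 → sign −
step 3: row/col 3 already zero → sign 0
signature = (2, 1, 1)

Answer: (2, 1, 1)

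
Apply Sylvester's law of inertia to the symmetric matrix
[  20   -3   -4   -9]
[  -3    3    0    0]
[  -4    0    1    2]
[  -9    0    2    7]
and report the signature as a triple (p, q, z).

Answer: (4, 0, 0)

Derivation:
step 0: pivot 20 → sign +
step 1: pivot 51/20 → sign +
step 2: pivot 1/17 → sign +
step 3: pivot 2 → sign +
signature = (4, 0, 0)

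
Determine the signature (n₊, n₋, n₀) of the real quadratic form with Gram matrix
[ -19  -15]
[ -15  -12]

step 0: pivot -19 → sign −
step 1: pivot -3/19 → sign −
signature = (0, 2, 0)

Answer: (0, 2, 0)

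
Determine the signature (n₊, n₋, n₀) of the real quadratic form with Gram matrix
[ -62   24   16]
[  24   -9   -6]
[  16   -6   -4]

Answer: (1, 1, 1)

Derivation:
step 0: pivot -62 → sign −
step 1: pivot 9/31 → sign +
step 2: row/col 2 already zero → sign 0
signature = (1, 1, 1)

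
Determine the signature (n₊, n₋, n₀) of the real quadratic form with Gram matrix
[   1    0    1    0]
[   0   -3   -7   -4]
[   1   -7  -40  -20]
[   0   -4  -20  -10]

step 0: pivot 1 → sign +
step 1: pivot -3 → sign −
step 2: pivot -74/3 → sign −
step 3: pivot -2/37 → sign −
signature = (1, 3, 0)

Answer: (1, 3, 0)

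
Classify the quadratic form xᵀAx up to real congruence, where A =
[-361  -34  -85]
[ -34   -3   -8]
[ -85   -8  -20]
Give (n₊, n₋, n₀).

Answer: (2, 1, 0)

Derivation:
step 0: pivot -361 → sign −
step 1: pivot 73/361 → sign +
step 2: pivot 1/73 → sign +
signature = (2, 1, 0)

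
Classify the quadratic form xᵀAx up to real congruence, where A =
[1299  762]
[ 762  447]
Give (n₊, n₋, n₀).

Answer: (2, 0, 0)

Derivation:
step 0: pivot 1299 → sign +
step 1: pivot 3/433 → sign +
signature = (2, 0, 0)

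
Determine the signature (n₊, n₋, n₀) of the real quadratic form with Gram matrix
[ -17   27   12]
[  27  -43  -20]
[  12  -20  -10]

step 0: pivot -17 → sign −
step 1: pivot -2/17 → sign −
step 2: pivot 6 → sign +
signature = (1, 2, 0)

Answer: (1, 2, 0)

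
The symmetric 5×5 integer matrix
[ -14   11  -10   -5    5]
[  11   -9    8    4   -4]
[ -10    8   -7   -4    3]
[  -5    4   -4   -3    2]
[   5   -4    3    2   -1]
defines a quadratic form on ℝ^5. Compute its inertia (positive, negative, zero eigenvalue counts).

Answer: (1, 4, 0)

Derivation:
step 0: pivot -14 → sign −
step 1: pivot -5/14 → sign −
step 2: pivot 1/5 → sign +
step 3: pivot -2 → sign −
step 4: pivot -1/2 → sign −
signature = (1, 4, 0)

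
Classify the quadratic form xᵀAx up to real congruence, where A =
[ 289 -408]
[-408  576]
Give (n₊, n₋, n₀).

step 0: pivot 289 → sign +
step 1: row/col 1 already zero → sign 0
signature = (1, 0, 1)

Answer: (1, 0, 1)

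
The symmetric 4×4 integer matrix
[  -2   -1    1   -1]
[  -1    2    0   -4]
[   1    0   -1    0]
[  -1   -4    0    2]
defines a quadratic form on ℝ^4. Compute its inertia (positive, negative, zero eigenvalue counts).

Answer: (1, 2, 1)

Derivation:
step 0: pivot -2 → sign −
step 1: pivot 5/2 → sign +
step 2: pivot -3/5 → sign −
step 3: row/col 3 already zero → sign 0
signature = (1, 2, 1)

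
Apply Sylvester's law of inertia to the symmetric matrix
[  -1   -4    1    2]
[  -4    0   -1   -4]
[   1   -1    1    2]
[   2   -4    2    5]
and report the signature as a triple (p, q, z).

step 0: pivot -1 → sign −
step 1: pivot 16 → sign +
step 2: pivot 7/16 → sign +
step 3: pivot -1/7 → sign −
signature = (2, 2, 0)

Answer: (2, 2, 0)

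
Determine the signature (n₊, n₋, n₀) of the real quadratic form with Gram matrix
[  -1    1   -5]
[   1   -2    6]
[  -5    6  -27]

step 0: pivot -1 → sign −
step 1: pivot -1 → sign −
step 2: pivot -1 → sign −
signature = (0, 3, 0)

Answer: (0, 3, 0)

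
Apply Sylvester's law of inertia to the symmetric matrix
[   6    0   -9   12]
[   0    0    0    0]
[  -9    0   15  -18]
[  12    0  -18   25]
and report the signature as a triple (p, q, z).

Answer: (3, 0, 1)

Derivation:
step 0: pivot 6 → sign +
step 1: pivot 3/2 → sign +
step 2: pivot 1 → sign +
step 3: row/col 3 already zero → sign 0
signature = (3, 0, 1)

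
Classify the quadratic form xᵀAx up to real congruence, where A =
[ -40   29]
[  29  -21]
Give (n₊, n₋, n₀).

Answer: (1, 1, 0)

Derivation:
step 0: pivot -40 → sign −
step 1: pivot 1/40 → sign +
signature = (1, 1, 0)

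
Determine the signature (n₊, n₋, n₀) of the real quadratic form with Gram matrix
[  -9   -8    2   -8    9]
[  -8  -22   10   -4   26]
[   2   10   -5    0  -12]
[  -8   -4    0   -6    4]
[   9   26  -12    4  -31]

Answer: (1, 3, 1)

Derivation:
step 0: pivot -9 → sign −
step 1: pivot -134/9 → sign −
step 2: pivot -1/67 → sign −
step 3: pivot 2 → sign +
step 4: row/col 4 already zero → sign 0
signature = (1, 3, 1)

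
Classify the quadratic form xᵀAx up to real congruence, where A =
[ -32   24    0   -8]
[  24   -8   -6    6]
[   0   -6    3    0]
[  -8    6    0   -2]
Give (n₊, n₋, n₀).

step 0: pivot -32 → sign −
step 1: pivot 10 → sign +
step 2: pivot -3/5 → sign −
step 3: row/col 3 already zero → sign 0
signature = (1, 2, 1)

Answer: (1, 2, 1)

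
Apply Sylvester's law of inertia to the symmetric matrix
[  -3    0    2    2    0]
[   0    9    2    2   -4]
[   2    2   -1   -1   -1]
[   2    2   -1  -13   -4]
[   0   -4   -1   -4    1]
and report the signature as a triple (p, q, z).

Answer: (2, 3, 0)

Derivation:
step 0: pivot -3 → sign −
step 1: pivot 9 → sign +
step 2: pivot -1/9 → sign −
step 3: pivot -12 → sign −
step 4: pivot 1/12 → sign +
signature = (2, 3, 0)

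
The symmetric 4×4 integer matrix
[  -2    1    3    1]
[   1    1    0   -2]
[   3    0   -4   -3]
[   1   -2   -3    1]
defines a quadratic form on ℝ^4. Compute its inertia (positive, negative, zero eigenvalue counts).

Answer: (1, 2, 1)

Derivation:
step 0: pivot -2 → sign −
step 1: pivot 3/2 → sign +
step 2: pivot -1 → sign −
step 3: row/col 3 already zero → sign 0
signature = (1, 2, 1)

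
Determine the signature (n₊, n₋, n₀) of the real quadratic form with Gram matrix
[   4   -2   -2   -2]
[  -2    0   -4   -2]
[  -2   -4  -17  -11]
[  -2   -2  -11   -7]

Answer: (2, 2, 0)

Derivation:
step 0: pivot 4 → sign +
step 1: pivot -1 → sign −
step 2: pivot 7 → sign +
step 3: pivot -2/7 → sign −
signature = (2, 2, 0)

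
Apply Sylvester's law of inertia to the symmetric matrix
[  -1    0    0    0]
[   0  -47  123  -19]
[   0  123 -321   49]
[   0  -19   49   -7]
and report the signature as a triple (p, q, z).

step 0: pivot -1 → sign −
step 1: pivot -47 → sign −
step 2: pivot 42/47 → sign +
step 3: pivot 2/21 → sign +
signature = (2, 2, 0)

Answer: (2, 2, 0)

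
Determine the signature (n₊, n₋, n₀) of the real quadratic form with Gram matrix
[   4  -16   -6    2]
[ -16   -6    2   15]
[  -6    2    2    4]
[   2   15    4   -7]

Answer: (2, 2, 0)

Derivation:
step 0: pivot 4 → sign +
step 1: pivot -70 → sign −
step 2: pivot -3/35 → sign −
step 3: pivot 1/6 → sign +
signature = (2, 2, 0)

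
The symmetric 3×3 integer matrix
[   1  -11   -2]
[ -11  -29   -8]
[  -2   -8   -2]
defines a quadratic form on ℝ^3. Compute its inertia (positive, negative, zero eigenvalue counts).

step 0: pivot 1 → sign +
step 1: pivot -150 → sign −
step 2: row/col 2 already zero → sign 0
signature = (1, 1, 1)

Answer: (1, 1, 1)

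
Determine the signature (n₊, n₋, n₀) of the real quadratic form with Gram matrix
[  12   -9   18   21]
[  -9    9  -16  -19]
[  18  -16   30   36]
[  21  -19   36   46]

step 0: pivot 12 → sign +
step 1: pivot 9/4 → sign +
step 2: pivot 2/9 → sign +
step 3: pivot 1 → sign +
signature = (4, 0, 0)

Answer: (4, 0, 0)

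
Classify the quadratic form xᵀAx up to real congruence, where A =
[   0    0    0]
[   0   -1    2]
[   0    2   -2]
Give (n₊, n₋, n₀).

step 0: pivot -1 → sign −
step 1: pivot 2 → sign +
step 2: row/col 2 already zero → sign 0
signature = (1, 1, 1)

Answer: (1, 1, 1)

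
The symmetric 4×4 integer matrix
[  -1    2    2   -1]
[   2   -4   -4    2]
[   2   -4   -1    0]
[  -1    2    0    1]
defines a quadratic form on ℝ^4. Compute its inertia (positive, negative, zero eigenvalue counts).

step 0: pivot -1 → sign −
step 1: pivot 3 → sign +
step 2: pivot 2/3 → sign +
step 3: row/col 3 already zero → sign 0
signature = (2, 1, 1)

Answer: (2, 1, 1)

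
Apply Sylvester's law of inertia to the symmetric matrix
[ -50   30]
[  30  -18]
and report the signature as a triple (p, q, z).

step 0: pivot -50 → sign −
step 1: row/col 1 already zero → sign 0
signature = (0, 1, 1)

Answer: (0, 1, 1)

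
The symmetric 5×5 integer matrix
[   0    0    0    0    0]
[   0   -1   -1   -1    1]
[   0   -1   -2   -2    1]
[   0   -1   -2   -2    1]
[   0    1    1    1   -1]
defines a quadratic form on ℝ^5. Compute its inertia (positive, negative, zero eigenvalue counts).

step 0: pivot -1 → sign −
step 1: pivot -1 → sign −
step 2: row/col 2 already zero → sign 0
step 3: row/col 3 already zero → sign 0
step 4: row/col 4 already zero → sign 0
signature = (0, 2, 3)

Answer: (0, 2, 3)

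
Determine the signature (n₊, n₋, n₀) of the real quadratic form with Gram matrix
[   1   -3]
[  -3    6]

Answer: (1, 1, 0)

Derivation:
step 0: pivot 1 → sign +
step 1: pivot -3 → sign −
signature = (1, 1, 0)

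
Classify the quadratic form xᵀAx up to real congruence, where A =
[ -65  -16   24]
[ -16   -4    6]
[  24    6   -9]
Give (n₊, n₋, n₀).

Answer: (0, 2, 1)

Derivation:
step 0: pivot -65 → sign −
step 1: pivot -4/65 → sign −
step 2: row/col 2 already zero → sign 0
signature = (0, 2, 1)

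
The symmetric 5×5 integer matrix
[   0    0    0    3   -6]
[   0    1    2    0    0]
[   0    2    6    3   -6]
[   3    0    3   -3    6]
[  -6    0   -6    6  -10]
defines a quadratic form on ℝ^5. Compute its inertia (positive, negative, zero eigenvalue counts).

step 0: pivot 1 → sign +
step 1: pivot 2 → sign +
step 2: pivot -15/2 → sign −
step 3: pivot 6/5 → sign +
step 4: pivot 2 → sign +
signature = (4, 1, 0)

Answer: (4, 1, 0)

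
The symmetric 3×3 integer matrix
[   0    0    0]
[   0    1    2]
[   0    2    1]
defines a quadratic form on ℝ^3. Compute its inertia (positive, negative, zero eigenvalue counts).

Answer: (1, 1, 1)

Derivation:
step 0: pivot 1 → sign +
step 1: pivot -3 → sign −
step 2: row/col 2 already zero → sign 0
signature = (1, 1, 1)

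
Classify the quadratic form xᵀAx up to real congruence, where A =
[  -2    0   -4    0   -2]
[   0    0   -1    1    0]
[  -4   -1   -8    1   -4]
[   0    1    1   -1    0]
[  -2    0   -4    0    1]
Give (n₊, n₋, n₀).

step 0: pivot -2 → sign −
step 1: pivot -2 → sign −
step 2: pivot 1/2 → sign +
step 3: pivot 1 → sign +
step 4: pivot 3 → sign +
signature = (3, 2, 0)

Answer: (3, 2, 0)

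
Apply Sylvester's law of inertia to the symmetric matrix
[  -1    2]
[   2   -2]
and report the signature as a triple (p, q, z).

Answer: (1, 1, 0)

Derivation:
step 0: pivot -1 → sign −
step 1: pivot 2 → sign +
signature = (1, 1, 0)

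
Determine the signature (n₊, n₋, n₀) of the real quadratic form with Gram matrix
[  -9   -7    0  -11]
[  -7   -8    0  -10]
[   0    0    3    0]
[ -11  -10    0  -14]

step 0: pivot -9 → sign −
step 1: pivot -23/9 → sign −
step 2: pivot 3 → sign +
step 3: pivot 6/23 → sign +
signature = (2, 2, 0)

Answer: (2, 2, 0)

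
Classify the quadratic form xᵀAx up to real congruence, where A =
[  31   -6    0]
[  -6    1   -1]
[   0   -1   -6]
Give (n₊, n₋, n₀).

Answer: (2, 1, 0)

Derivation:
step 0: pivot 31 → sign +
step 1: pivot -5/31 → sign −
step 2: pivot 1/5 → sign +
signature = (2, 1, 0)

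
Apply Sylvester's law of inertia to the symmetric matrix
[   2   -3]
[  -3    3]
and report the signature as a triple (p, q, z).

step 0: pivot 2 → sign +
step 1: pivot -3/2 → sign −
signature = (1, 1, 0)

Answer: (1, 1, 0)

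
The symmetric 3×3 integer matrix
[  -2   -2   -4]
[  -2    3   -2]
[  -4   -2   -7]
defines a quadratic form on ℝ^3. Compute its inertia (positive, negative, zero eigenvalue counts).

step 0: pivot -2 → sign −
step 1: pivot 5 → sign +
step 2: pivot 1/5 → sign +
signature = (2, 1, 0)

Answer: (2, 1, 0)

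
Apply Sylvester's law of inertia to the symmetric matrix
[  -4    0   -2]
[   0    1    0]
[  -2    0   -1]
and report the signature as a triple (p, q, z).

Answer: (1, 1, 1)

Derivation:
step 0: pivot -4 → sign −
step 1: pivot 1 → sign +
step 2: row/col 2 already zero → sign 0
signature = (1, 1, 1)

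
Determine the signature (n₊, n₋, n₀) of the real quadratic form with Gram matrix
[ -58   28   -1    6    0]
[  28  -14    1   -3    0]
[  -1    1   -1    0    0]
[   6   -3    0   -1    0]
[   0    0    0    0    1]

Answer: (1, 4, 0)

Derivation:
step 0: pivot -58 → sign −
step 1: pivot -14/29 → sign −
step 2: pivot -3/7 → sign −
step 3: pivot -1/4 → sign −
step 4: pivot 1 → sign +
signature = (1, 4, 0)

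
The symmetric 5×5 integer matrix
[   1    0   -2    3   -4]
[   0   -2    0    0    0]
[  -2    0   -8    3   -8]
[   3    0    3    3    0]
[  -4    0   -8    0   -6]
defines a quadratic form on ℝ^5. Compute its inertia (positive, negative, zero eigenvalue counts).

Answer: (2, 3, 0)

Derivation:
step 0: pivot 1 → sign +
step 1: pivot -2 → sign −
step 2: pivot -12 → sign −
step 3: pivot 3/4 → sign +
step 4: pivot -2/3 → sign −
signature = (2, 3, 0)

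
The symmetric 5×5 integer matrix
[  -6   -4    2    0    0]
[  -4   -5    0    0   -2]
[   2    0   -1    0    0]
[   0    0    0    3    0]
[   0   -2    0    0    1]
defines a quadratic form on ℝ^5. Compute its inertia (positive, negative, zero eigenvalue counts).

step 0: pivot -6 → sign −
step 1: pivot -7/3 → sign −
step 2: pivot 3/7 → sign +
step 3: pivot 3 → sign +
step 4: pivot -1/3 → sign −
signature = (2, 3, 0)

Answer: (2, 3, 0)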